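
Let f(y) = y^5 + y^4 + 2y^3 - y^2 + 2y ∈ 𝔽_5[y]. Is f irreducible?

No

Check for roots in 𝔽_5: f(0) = 0 → root; f(1) = 0 → root; f(2) = 4; f(3) = 0 → root; f(4) = 0 → root.
f(0) = 0, so (y) divides f(y); f is reducible.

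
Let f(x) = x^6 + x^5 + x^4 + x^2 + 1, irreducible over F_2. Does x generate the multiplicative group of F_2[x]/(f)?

No

|GF(2^6)^×| = 2^6 − 1 = 63. Prime factorization: 63 = 3^2·7.
f is primitive ⇔ x has order 63 in GF(2)[x]/(f), i.e. x^(63/q) ≠ 1 for each prime q | 63.
x^(21) mod f = 1
x^(9) mod f = x^3 + 1.
Since x^(21) = 1, the order of x divides 21 < 63; not primitive.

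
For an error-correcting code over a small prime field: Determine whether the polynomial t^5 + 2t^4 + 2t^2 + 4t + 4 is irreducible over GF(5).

Write m(t) = t^5 + 2t^4 + 2t^2 + 4t + 4.
Check for roots in GF(5): m(0) = 4; m(1) = 3; m(2) = 4; m(3) = 4; m(4) = 3.
No roots, so no linear factors.
Degree-2 irreducible divisors: test the 10 monic irreducibles of degree 2 over GF(5).
None of them divide m (all give nonzero remainder).
No irreducible factor of degree ≤ 2 exists, so m is irreducible over GF(5).

Yes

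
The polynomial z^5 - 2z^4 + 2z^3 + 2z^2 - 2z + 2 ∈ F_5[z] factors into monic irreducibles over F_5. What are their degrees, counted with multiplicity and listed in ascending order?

5

Write g(z) = z^5 - 2z^4 + 2z^3 + 2z^2 - 2z + 2.
Roots in F_5: g(0) = 2; g(1) = 3; g(2) = 2; g(3) = 4; g(4) = 1.
Complete factorization: g(z) = (z^5 - 2z^4 + 2z^3 + 2z^2 - 2z + 2).
Factor degrees with multiplicity: 5 = 5.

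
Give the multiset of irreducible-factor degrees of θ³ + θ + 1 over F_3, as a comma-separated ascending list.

1, 2

Write g(θ) = θ³ + θ + 1.
Roots in F_3: g(0) = 1; g(1) = 0 → root; g(2) = 2.
Linear factors from roots: (θ + 2).
Complete factorization: g(θ) = (θ + 2)·(θ² + θ + 2).
Factor degrees with multiplicity: 1 + 2 = 3.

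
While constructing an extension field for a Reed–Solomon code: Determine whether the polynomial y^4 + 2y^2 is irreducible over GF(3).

Write g(y) = y^4 + 2y^2.
Check for roots in GF(3): g(0) = 0 → root; g(1) = 0 → root; g(2) = 0 → root.
g(0) = 0, so (y) divides g(y); g is reducible.

No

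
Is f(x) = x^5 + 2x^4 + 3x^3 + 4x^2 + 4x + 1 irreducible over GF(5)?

Check for roots in GF(5): f(0) = 1; f(1) = 0 → root; f(2) = 3; f(3) = 0 → root; f(4) = 4.
f(1) = 0, so (x − 1) divides f(x); f is reducible.

No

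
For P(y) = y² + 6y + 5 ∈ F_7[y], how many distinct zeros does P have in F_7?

Evaluate at each of the 7 elements of F_7:
P(0) = 5; P(1) = 5; P(2) = 0 → root; P(3) = 4; P(4) = 3; P(5) = 4; P(6) = 0 → root.
Roots: {2, 6}.

2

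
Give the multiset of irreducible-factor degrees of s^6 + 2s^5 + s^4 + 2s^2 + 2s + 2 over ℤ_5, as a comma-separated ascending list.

1, 2, 3

Write g(s) = s^6 + 2s^5 + s^4 + 2s^2 + 2s + 2.
Roots in ℤ_5: g(0) = 2; g(1) = 0 → root; g(2) = 3; g(3) = 2; g(4) = 2.
Linear factors from roots: (s + 4).
Complete factorization: g(s) = (s + 4)·(s^2 + 3s + 3)·(s^3 + s + 1).
Factor degrees with multiplicity: 1 + 2 + 3 = 6.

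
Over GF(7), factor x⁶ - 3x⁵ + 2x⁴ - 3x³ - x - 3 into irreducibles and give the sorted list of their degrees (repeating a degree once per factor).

1, 1, 1, 3

Write h(x) = x⁶ - 3x⁵ + 2x⁴ - 3x³ - x - 3.
Linear factors from roots: (x - 1), (x + 3), (x + 1).
Complete factorization: h(x) = (x + 1)·(x + 3)·(x - 1)·(x³ + x² + 1).
Factor degrees with multiplicity: 1 + 1 + 1 + 3 = 6.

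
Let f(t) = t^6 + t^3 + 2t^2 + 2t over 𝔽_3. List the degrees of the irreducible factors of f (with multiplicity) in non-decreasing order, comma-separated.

1, 1, 1, 1, 2

Roots in 𝔽_3: f(0) = 0 → root; f(1) = 0 → root; f(2) = 0 → root.
Linear factors from roots: (t), (t + 2), (t + 1).
Complete factorization: f(t) = (t)·(t + 1)·(t + 2)^2·(t^2 + t + 2).
Factor degrees with multiplicity: 1 + 1 + 1 + 1 + 2 = 6.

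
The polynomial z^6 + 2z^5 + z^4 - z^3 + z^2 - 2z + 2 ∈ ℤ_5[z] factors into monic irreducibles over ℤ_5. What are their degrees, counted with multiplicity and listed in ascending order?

Write g(z) = z^6 + 2z^5 + z^4 - z^3 + z^2 - 2z + 2.
Roots in ℤ_5: g(0) = 2; g(1) = 4; g(2) = 3; g(3) = 4; g(4) = 1.
Complete factorization: g(z) = (z^6 + 2z^5 + z^4 - z^3 + z^2 - 2z + 2).
Factor degrees with multiplicity: 6 = 6.

6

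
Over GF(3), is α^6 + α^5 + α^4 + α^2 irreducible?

Write m(α) = α^6 + α^5 + α^4 + α^2.
Check for roots in GF(3): m(0) = 0 → root; m(1) = 1; m(2) = 2.
m(0) = 0, so (α) divides m(α); m is reducible.

No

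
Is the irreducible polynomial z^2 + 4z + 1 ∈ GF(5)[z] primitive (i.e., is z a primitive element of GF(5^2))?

Write f(z) = z^2 + 4z + 1.
|GF(5^2)^×| = 5^2 − 1 = 24. Prime factorization: 24 = 2^3·3.
f is primitive ⇔ z has order 24 in GF(5)[z]/(f), i.e. z^(24/q) ≠ 1 for each prime q | 24.
z^(12) mod f = 1
z^(8) mod f = z + 4.
Since z^(12) = 1, the order of z divides 12 < 24; not primitive.

No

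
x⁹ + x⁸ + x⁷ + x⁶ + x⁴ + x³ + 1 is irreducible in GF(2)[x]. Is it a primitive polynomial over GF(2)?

Yes

Write f(x) = x⁹ + x⁸ + x⁷ + x⁶ + x⁴ + x³ + 1.
|GF(2^9)^×| = 2^9 − 1 = 511. Prime factorization: 511 = 7·73.
f is primitive ⇔ x has order 511 in GF(2)[x]/(f), i.e. x^(511/q) ≠ 1 for each prime q | 511.
x^(73) mod f = x⁸ + x⁷ + x⁶ + x³ + x + 1.
x^(7) mod f = x⁷.
None equal 1, so x has full order 511; f is primitive.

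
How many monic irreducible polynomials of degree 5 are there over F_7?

3360

Gauss's count: N_{7}(5) = (1/5) Σ_{d|5} μ(5/d)·7^d.
Divisors of 5: 1, 5; μ(5/d) for each: -1, 1.
Σ = − 7^1 + 7^5 = 16800.
N = 16800/5 = 3360.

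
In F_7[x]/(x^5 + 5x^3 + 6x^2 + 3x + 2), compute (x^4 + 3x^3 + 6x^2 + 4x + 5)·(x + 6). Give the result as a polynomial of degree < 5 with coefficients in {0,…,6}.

Multiply in F_7[x]: (x^4 + 3x^3 + 6x^2 + 4x + 5)·(x + 6) = x^5 + 2x^4 + 3x^3 + 5x^2 + x + 2.
Reduce using x^5 ≡ 2x^3 + x^2 + 4x + 5 (mod x^5 + 5x^3 + 6x^2 + 3x + 2).
Reduced: 2x^4 + 5x^3 + 6x^2 + 5x.

2x^4 + 5x^3 + 6x^2 + 5x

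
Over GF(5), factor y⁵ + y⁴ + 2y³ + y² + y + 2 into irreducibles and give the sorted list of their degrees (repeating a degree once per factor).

Write f(y) = y⁵ + y⁴ + 2y³ + y² + y + 2.
Roots in GF(5): f(0) = 2; f(1) = 3; f(2) = 2; f(3) = 2; f(4) = 0 → root.
Linear factors from roots: (y + 1).
Complete factorization: f(y) = (y + 1)·(y² + y + 2)·(y² + 4y + 1).
Factor degrees with multiplicity: 1 + 2 + 2 = 5.

1, 2, 2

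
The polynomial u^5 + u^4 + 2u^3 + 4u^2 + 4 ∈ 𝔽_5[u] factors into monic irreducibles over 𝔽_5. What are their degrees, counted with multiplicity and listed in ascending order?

Write g(u) = u^5 + u^4 + 2u^3 + 4u^2 + 4.
Roots in 𝔽_5: g(0) = 4; g(1) = 2; g(2) = 4; g(3) = 3; g(4) = 1.
Complete factorization: g(u) = (u^2 + 2)·(u^3 + u^2 + 2).
Factor degrees with multiplicity: 2 + 3 = 5.

2, 3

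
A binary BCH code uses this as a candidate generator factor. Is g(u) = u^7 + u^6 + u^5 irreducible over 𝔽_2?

Check for roots in 𝔽_2: g(0) = 0 → root; g(1) = 1.
g(0) = 0, so (u) divides g(u); g is reducible.

No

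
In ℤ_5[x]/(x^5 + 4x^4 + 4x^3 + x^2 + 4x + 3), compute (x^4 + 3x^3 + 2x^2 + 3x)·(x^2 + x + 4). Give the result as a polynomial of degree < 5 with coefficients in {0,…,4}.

Multiply in ℤ_5[x]: (x^4 + 3x^3 + 2x^2 + 3x)·(x^2 + x + 4) = x^6 + 4x^5 + 4x^4 + 2x^3 + x^2 + 2x.
Reduce using x^5 ≡ x^4 + x^3 + 4x^2 + x + 2 (mod x^5 + 4x^4 + 4x^3 + x^2 + 4x + 3).
Reduced: x^3 + 2x^2 + 4x.

x^3 + 2x^2 + 4x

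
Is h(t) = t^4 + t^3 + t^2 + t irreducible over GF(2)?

Check for roots in GF(2): h(0) = 0 → root; h(1) = 0 → root.
h(0) = 0, so (t) divides h(t); h is reducible.

No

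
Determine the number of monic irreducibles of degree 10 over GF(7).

28245840

Gauss's count: N_{7}(10) = (1/10) Σ_{d|10} μ(10/d)·7^d.
Divisors of 10: 1, 2, 5, 10; μ(10/d) for each: 1, -1, -1, 1.
Σ = 7^1 − 7^2 − 7^5 + 7^10 = 282458400.
N = 282458400/10 = 28245840.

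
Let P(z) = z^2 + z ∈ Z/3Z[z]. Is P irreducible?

Check for roots in Z/3Z: P(0) = 0 → root; P(1) = 2; P(2) = 0 → root.
P(0) = 0, so (z) divides P(z); P is reducible.

No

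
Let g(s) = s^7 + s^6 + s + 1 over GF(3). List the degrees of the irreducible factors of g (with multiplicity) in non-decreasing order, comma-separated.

Roots in GF(3): g(0) = 1; g(1) = 1; g(2) = 0 → root.
Linear factors from roots: (s + 1).
Complete factorization: g(s) = (s + 1)·(s^2 + 1)^3.
Factor degrees with multiplicity: 1 + 2 + 2 + 2 = 7.

1, 2, 2, 2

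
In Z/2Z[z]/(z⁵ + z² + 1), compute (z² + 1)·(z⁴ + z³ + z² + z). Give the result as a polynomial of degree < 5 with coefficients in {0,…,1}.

Multiply in Z/2Z[z]: (z² + 1)·(z⁴ + z³ + z² + z) = z⁶ + z⁵ + z² + z.
Reduce using z⁵ ≡ z² + 1 (mod z⁵ + z² + 1).
Reduced: z³ + 1.

z^3 + 1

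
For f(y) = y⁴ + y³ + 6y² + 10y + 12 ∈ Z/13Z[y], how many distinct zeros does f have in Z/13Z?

4

Evaluate at each of the 13 elements of Z/13Z:
f(0) = 12; f(1) = 4; f(2) = 2; f(3) = 9; f(4) = 0 → root; f(5) = 0 → root; f(6) = 6; f(7) = 0 → root; f(8) = 1; f(9) = 0 → root; f(10) = 12; f(11) = 11; f(12) = 8.
Roots: {4, 5, 7, 9}.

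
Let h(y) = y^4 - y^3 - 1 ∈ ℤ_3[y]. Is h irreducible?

Yes

Check for roots in ℤ_3: h(0) = 2; h(1) = 2; h(2) = 1.
No roots, so no linear factors.
Monic irreducibles of degree 2 over GF(3): y^2 + 1, y^2 + y - 1, y^2 - y - 1.
None of them divide h (all give nonzero remainder).
No irreducible factor of degree ≤ 2 exists, so h is irreducible over GF(3).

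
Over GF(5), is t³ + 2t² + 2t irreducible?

Write f(t) = t³ + 2t² + 2t.
Check for roots in GF(5): f(0) = 0 → root; f(1) = 0 → root; f(2) = 0 → root; f(3) = 1; f(4) = 4.
f(0) = 0, so (t) divides f(t); f is reducible.

No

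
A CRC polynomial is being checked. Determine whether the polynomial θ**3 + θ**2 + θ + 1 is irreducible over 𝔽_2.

No

Write m(θ) = θ**3 + θ**2 + θ + 1.
Check for roots in 𝔽_2: m(0) = 1; m(1) = 0 → root.
m(1) = 0, so (θ − 1) divides m(θ); m is reducible.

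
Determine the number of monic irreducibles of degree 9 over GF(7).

x^(7^9) − x is the product of all monic irreducibles of degree dividing 9; Möbius inversion gives N = (1/9) Σ μ(9/d)·7^d.
Divisors of 9: 1, 3, 9; μ(9/d) for each: 0, -1, 1.
Σ = − 7^3 + 7^9 = 40353264.
N = 40353264/9 = 4483696.

4483696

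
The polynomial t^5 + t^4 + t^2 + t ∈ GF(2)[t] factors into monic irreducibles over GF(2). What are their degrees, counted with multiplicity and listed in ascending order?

1, 1, 1, 2

Write f(t) = t^5 + t^4 + t^2 + t.
Roots in GF(2): f(0) = 0 → root; f(1) = 0 → root.
Linear factors from roots: (t), (t + 1).
Complete factorization: f(t) = (t)·(t + 1)^2·(t^2 + t + 1).
Factor degrees with multiplicity: 1 + 1 + 1 + 2 = 5.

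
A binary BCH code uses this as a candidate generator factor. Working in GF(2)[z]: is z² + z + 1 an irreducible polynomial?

Yes

Write f(z) = z² + z + 1.
Check for roots in GF(2): f(0) = 1; f(1) = 1.
No roots. A degree-2 polynomial over a field with no linear factor is irreducible.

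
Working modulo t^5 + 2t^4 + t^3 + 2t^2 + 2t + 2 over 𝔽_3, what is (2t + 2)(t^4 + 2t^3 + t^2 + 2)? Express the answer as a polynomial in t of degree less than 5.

Multiply in 𝔽_3[t]: (2t + 2)·(t^4 + 2t^3 + t^2 + 2) = 2t^5 + 2t^2 + t + 1.
Reduce using t^5 ≡ t^4 + 2t^3 + t^2 + t + 1 (mod t^5 + 2t^4 + t^3 + 2t^2 + 2t + 2).
Reduced: 2t^4 + t^3 + t^2.

2t^4 + t^3 + t^2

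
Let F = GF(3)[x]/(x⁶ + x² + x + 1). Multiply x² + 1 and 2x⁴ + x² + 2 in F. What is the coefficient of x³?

0

Multiply in GF(3)[x]: (x² + 1)·(2x⁴ + x² + 2) = 2x⁶ + 2.
Reduce using x⁶ ≡ 2x² + 2x + 2 (mod x⁶ + x² + x + 1).
Reduced: x² + x.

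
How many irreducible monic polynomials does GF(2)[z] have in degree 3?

By the necklace-counting formula, N_2(3) = (1/3) Σ_{d|3} μ(3/d)·2^d.
Divisors of 3: 1, 3; μ(3/d) for each: -1, 1.
Σ = − 2^1 + 2^3 = 6.
N = 6/3 = 2.

2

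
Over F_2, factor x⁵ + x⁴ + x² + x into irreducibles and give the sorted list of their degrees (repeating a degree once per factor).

1, 1, 1, 2

Write f(x) = x⁵ + x⁴ + x² + x.
Roots in F_2: f(0) = 0 → root; f(1) = 0 → root.
Linear factors from roots: (x), (x + 1).
Complete factorization: f(x) = (x)·(x + 1)^2·(x² + x + 1).
Factor degrees with multiplicity: 1 + 1 + 1 + 2 = 5.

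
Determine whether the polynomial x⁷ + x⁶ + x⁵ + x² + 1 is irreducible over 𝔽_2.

Yes

Write g(x) = x⁷ + x⁶ + x⁵ + x² + 1.
Check for roots in 𝔽_2: g(0) = 1; g(1) = 1.
No roots, so no linear factors.
Monic irreducibles of degree 2 over GF(2): x² + x + 1.
None of them divide g (all give nonzero remainder).
Monic irreducibles of degree 3 over GF(2): x³ + x + 1, x³ + x² + 1.
None of them divide g (all give nonzero remainder).
No irreducible factor of degree ≤ 3 exists, so g is irreducible over GF(2).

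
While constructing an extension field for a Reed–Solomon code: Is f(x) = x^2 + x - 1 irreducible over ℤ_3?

Check for roots in ℤ_3: f(0) = 2; f(1) = 1; f(2) = 2.
No roots. A degree-2 polynomial over a field with no linear factor is irreducible.

Yes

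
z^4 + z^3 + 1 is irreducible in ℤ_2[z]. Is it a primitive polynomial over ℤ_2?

Yes

Write f(z) = z^4 + z^3 + 1.
|GF(2^4)^×| = 2^4 − 1 = 15. Prime factorization: 15 = 3·5.
f is primitive ⇔ z has order 15 in GF(2)[z]/(f), i.e. z^(15/q) ≠ 1 for each prime q | 15.
z^(5) mod f = z^3 + z + 1.
z^(3) mod f = z^3.
None equal 1, so z has full order 15; f is primitive.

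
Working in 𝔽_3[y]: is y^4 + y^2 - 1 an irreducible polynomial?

Yes

Write P(y) = y^4 + y^2 - 1.
Check for roots in 𝔽_3: P(0) = 2; P(1) = 1; P(2) = 1.
No roots, so no linear factors.
Monic irreducibles of degree 2 over GF(3): y^2 + 1, y^2 + y - 1, y^2 - y - 1.
None of them divide P (all give nonzero remainder).
No irreducible factor of degree ≤ 2 exists, so P is irreducible over GF(3).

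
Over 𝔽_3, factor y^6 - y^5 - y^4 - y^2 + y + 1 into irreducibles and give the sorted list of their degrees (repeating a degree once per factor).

Write g(y) = y^6 - y^5 - y^4 - y^2 + y + 1.
Roots in 𝔽_3: g(0) = 1; g(1) = 0 → root; g(2) = 0 → root.
Linear factors from roots: (y - 1), (y + 1).
Complete factorization: g(y) = (y + 1)·(y - 1)·(y^2 + 1)·(y^2 - y - 1).
Factor degrees with multiplicity: 1 + 1 + 2 + 2 = 6.

1, 1, 2, 2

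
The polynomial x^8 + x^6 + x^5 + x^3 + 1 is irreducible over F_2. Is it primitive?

Write f(x) = x^8 + x^6 + x^5 + x^3 + 1.
|GF(2^8)^×| = 2^8 − 1 = 255. Prime factorization: 255 = 3·5·17.
f is primitive ⇔ x has order 255 in GF(2)[x]/(f), i.e. x^(255/q) ≠ 1 for each prime q | 255.
x^(85) mod f = x^6 + x^5 + x^4 + x^3 + x^2 + x + 1.
x^(51) mod f = x^6 + x^5 + x^4 + x^3.
x^(15) mod f = x^7 + x^5 + x^4 + x^2 + 1.
None equal 1, so x has full order 255; f is primitive.

Yes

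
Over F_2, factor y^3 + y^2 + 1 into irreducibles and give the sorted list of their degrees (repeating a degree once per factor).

Write f(y) = y^3 + y^2 + 1.
Roots in F_2: f(0) = 1; f(1) = 1.
Complete factorization: f(y) = (y^3 + y^2 + 1).
Factor degrees with multiplicity: 3 = 3.

3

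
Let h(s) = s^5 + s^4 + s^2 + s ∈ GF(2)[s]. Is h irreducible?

Check for roots in GF(2): h(0) = 0 → root; h(1) = 0 → root.
h(0) = 0, so (s) divides h(s); h is reducible.

No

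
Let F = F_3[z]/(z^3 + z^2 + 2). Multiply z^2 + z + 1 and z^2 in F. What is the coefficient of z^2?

1

Multiply in F_3[z]: (z^2 + z + 1)·(z^2) = z^4 + z^3 + z^2.
Reduce using z^3 ≡ 2z^2 + 1 (mod z^3 + z^2 + 2).
Reduced: z^2 + z.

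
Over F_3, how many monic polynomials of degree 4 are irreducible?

By the necklace-counting formula, N_3(4) = (1/4) Σ_{d|4} μ(4/d)·3^d.
Divisors of 4: 1, 2, 4; μ(4/d) for each: 0, -1, 1.
Σ = − 3^2 + 3^4 = 72.
N = 72/4 = 18.

18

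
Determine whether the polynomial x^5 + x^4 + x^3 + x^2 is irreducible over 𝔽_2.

Write P(x) = x^5 + x^4 + x^3 + x^2.
Check for roots in 𝔽_2: P(0) = 0 → root; P(1) = 0 → root.
P(0) = 0, so (x) divides P(x); P is reducible.

No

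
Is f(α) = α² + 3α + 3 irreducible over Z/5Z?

Yes

Check for roots in Z/5Z: f(0) = 3; f(1) = 2; f(2) = 3; f(3) = 1; f(4) = 1.
No roots. A degree-2 polynomial over a field with no linear factor is irreducible.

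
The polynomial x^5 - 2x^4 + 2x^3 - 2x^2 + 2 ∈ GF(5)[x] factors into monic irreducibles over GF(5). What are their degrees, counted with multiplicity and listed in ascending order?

Write h(x) = x^5 - 2x^4 + 2x^3 - 2x^2 + 2.
Roots in GF(5): h(0) = 2; h(1) = 1; h(2) = 0 → root; h(3) = 4; h(4) = 0 → root.
Linear factors from roots: (x - 2), (x + 1).
Complete factorization: h(x) = (x + 1)·(x - 2)·(x^3 - x^2 - 2x - 1).
Factor degrees with multiplicity: 1 + 1 + 3 = 5.

1, 1, 3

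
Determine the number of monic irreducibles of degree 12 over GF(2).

Gauss's count: N_{2}(12) = (1/12) Σ_{d|12} μ(12/d)·2^d.
Divisors of 12: 1, 2, 3, 4, 6, 12; μ(12/d) for each: 0, 1, 0, -1, -1, 1.
Σ = 2^2 − 2^4 − 2^6 + 2^12 = 4020.
N = 4020/12 = 335.

335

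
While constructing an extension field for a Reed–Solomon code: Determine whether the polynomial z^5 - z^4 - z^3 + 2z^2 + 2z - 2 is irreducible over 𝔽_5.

Write g(z) = z^5 - z^4 - z^3 + 2z^2 + 2z - 2.
Check for roots in 𝔽_5: g(0) = 3; g(1) = 1; g(2) = 3; g(3) = 2; g(4) = 2.
No roots, so no linear factors.
Degree-2 irreducible divisors: test the 10 monic irreducibles of degree 2 over GF(5).
None of them divide g (all give nonzero remainder).
No irreducible factor of degree ≤ 2 exists, so g is irreducible over GF(5).

Yes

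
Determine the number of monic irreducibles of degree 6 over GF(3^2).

88440

By the necklace-counting formula, N_9(6) = (1/6) Σ_{d|6} μ(6/d)·9^d.
Divisors of 6: 1, 2, 3, 6; μ(6/d) for each: 1, -1, -1, 1.
Σ = 9^1 − 9^2 − 9^3 + 9^6 = 530640.
N = 530640/6 = 88440.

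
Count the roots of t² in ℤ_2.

Write h(t) = t².
Evaluate at each of the 2 elements of ℤ_2:
h(0) = 0 → root; h(1) = 1.
Roots: {0}.

1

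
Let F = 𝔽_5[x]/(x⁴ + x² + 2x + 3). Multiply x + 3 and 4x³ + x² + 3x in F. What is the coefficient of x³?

Multiply in 𝔽_5[x]: (x + 3)·(4x³ + x² + 3x) = 4x⁴ + 3x³ + x² + 4x.
Reduce using x⁴ ≡ 4x² + 3x + 2 (mod x⁴ + x² + 2x + 3).
Reduced: 3x³ + 2x² + x + 3.

3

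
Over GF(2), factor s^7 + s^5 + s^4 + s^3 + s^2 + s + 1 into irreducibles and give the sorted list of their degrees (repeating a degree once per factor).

7

Write h(s) = s^7 + s^5 + s^4 + s^3 + s^2 + s + 1.
Roots in GF(2): h(0) = 1; h(1) = 1.
Complete factorization: h(s) = (s^7 + s^5 + s^4 + s^3 + s^2 + s + 1).
Factor degrees with multiplicity: 7 = 7.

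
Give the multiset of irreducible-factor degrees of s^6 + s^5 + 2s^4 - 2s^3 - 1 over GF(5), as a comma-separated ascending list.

Write g(s) = s^6 + s^5 + 2s^4 - 2s^3 - 1.
Roots in GF(5): g(0) = 4; g(1) = 1; g(2) = 1; g(3) = 4; g(4) = 3.
Complete factorization: g(s) = (s^2 - 2)·(s^2 + 2s - 1)·(s^2 - s + 2).
Factor degrees with multiplicity: 2 + 2 + 2 = 6.

2, 2, 2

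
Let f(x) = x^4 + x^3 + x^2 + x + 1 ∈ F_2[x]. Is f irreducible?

Yes

Check for roots in F_2: f(0) = 1; f(1) = 1.
No roots, so no linear factors.
Monic irreducibles of degree 2 over GF(2): x^2 + x + 1.
None of them divide f (all give nonzero remainder).
No irreducible factor of degree ≤ 2 exists, so f is irreducible over GF(2).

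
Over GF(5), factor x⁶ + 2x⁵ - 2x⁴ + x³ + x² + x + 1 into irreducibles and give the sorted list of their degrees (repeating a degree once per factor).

Write h(x) = x⁶ + 2x⁵ - 2x⁴ + x³ + x² + x + 1.
Roots in GF(5): h(0) = 1; h(1) = 0 → root; h(2) = 1; h(3) = 3; h(4) = 2.
Linear factors from roots: (x - 1).
Complete factorization: h(x) = (x - 1)·(x² - 2x - 2)·(x³ - 2x - 2).
Factor degrees with multiplicity: 1 + 2 + 3 = 6.

1, 2, 3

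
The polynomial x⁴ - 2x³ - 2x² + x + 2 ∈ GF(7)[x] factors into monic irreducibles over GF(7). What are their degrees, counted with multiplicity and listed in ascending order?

Write g(x) = x⁴ - 2x³ - 2x² + x + 2.
Linear factors from roots: (x - 1), (x - 3).
Complete factorization: g(x) = (x - 3)·(x - 1)·(x² + 2x + 3).
Factor degrees with multiplicity: 1 + 1 + 2 = 4.

1, 1, 2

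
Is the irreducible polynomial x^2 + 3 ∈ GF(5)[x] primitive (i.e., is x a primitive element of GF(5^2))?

Write f(x) = x^2 + 3.
|GF(5^2)^×| = 5^2 − 1 = 24. Prime factorization: 24 = 2^3·3.
f is primitive ⇔ x has order 24 in GF(5)[x]/(f), i.e. x^(24/q) ≠ 1 for each prime q | 24.
x^(12) mod f = 4.
x^(8) mod f = 1
Since x^(8) = 1, the order of x divides 8 < 24; not primitive.

No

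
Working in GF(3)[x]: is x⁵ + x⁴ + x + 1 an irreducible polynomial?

No

Write P(x) = x⁵ + x⁴ + x + 1.
Check for roots in GF(3): P(0) = 1; P(1) = 1; P(2) = 0 → root.
P(2) = 0, so (x − 2) divides P(x); P is reducible.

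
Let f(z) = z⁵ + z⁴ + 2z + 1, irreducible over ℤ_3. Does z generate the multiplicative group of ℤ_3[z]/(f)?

Yes

|GF(3^5)^×| = 3^5 − 1 = 242. Prime factorization: 242 = 2·11^2.
f is primitive ⇔ z has order 242 in GF(3)[z]/(f), i.e. z^(242/q) ≠ 1 for each prime q | 242.
z^(121) mod f = 2.
z^(22) mod f = z³ + 2.
None equal 1, so z has full order 242; f is primitive.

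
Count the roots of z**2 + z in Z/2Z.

2

Write f(z) = z**2 + z.
Evaluate at each of the 2 elements of Z/2Z:
f(0) = 0 → root; f(1) = 0 → root.
Roots: {0, 1}.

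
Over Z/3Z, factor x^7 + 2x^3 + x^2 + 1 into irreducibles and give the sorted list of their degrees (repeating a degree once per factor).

Write g(x) = x^7 + 2x^3 + x^2 + 1.
Roots in Z/3Z: g(0) = 1; g(1) = 2; g(2) = 2.
Complete factorization: g(x) = (x^2 + 1)·(x^2 + 2x + 2)·(x^3 + x^2 + x + 2).
Factor degrees with multiplicity: 2 + 2 + 3 = 7.

2, 2, 3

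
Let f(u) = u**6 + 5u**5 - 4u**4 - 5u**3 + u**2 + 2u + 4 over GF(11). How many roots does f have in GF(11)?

Evaluate at each of the 11 elements of GF(11):
f(0) = 4; f(1) = 4; f(2) = 0 → root; f(3) = 8; f(4) = 2; f(5) = 4; f(6) = 3; f(7) = 0 → root; f(8) = 3; f(9) = 5; f(10) = 0 → root.
Roots: {2, 7, 10}.

3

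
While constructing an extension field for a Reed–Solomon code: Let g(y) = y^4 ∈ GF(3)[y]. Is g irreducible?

No

Check for roots in GF(3): g(0) = 0 → root; g(1) = 1; g(2) = 1.
g(0) = 0, so (y) divides g(y); g is reducible.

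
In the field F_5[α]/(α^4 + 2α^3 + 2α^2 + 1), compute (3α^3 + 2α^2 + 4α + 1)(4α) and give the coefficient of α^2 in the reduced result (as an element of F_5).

2

Multiply in F_5[α]: (3α^3 + 2α^2 + 4α + 1)·(4α) = 2α^4 + 3α^3 + α^2 + 4α.
Reduce using α^4 ≡ 3α^3 + 3α^2 + 4 (mod α^4 + 2α^3 + 2α^2 + 1).
Reduced: 4α^3 + 2α^2 + 4α + 3.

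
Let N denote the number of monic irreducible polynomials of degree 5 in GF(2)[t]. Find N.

Gauss's count: N_{2}(5) = (1/5) Σ_{d|5} μ(5/d)·2^d.
Divisors of 5: 1, 5; μ(5/d) for each: -1, 1.
Σ = − 2^1 + 2^5 = 30.
N = 30/5 = 6.

6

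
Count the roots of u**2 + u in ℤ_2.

Write g(u) = u**2 + u.
Evaluate at each of the 2 elements of ℤ_2:
g(0) = 0 → root; g(1) = 0 → root.
Roots: {0, 1}.

2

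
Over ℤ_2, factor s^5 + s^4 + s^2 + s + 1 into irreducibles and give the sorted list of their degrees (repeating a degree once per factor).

5

Write g(s) = s^5 + s^4 + s^2 + s + 1.
Roots in ℤ_2: g(0) = 1; g(1) = 1.
Complete factorization: g(s) = (s^5 + s^4 + s^2 + s + 1).
Factor degrees with multiplicity: 5 = 5.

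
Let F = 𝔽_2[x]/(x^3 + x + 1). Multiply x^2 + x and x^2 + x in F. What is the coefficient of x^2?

Multiply in 𝔽_2[x]: (x^2 + x)·(x^2 + x) = x^4 + x^2.
Reduce using x^3 ≡ x + 1 (mod x^3 + x + 1).
Reduced: x.

0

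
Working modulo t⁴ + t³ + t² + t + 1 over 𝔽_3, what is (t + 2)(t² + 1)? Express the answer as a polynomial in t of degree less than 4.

t^3 + 2t^2 + t + 2

Multiply in 𝔽_3[t]: (t + 2)·(t² + 1) = t³ + 2t² + t + 2.
Reduced: t³ + 2t² + t + 2.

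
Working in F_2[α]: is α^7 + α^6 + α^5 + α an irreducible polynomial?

Write f(α) = α^7 + α^6 + α^5 + α.
Check for roots in F_2: f(0) = 0 → root; f(1) = 0 → root.
f(0) = 0, so (α) divides f(α); f is reducible.

No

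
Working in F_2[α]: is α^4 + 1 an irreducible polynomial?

No

Write m(α) = α^4 + 1.
Check for roots in F_2: m(0) = 1; m(1) = 0 → root.
m(1) = 0, so (α − 1) divides m(α); m is reducible.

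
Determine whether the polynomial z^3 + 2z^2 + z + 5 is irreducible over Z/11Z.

Write P(z) = z^3 + 2z^2 + z + 5.
Check each element of Z/11Z for a root: P(0)=5, P(1)=9, P(2)=1, P(3)=9, P(4)=6, P(5)=9, P(6)=2, P(7)=2, P(8)=4, P(9)=3, P(10)=5.
No roots. A degree-3 polynomial over a field with no linear factor is irreducible.

Yes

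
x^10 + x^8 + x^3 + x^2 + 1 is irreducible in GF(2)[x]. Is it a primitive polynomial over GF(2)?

Yes

Write f(x) = x^10 + x^8 + x^3 + x^2 + 1.
|GF(2^10)^×| = 2^10 − 1 = 1023. Prime factorization: 1023 = 3·11·31.
f is primitive ⇔ x has order 1023 in GF(2)[x]/(f), i.e. x^(1023/q) ≠ 1 for each prime q | 1023.
x^(341) mod f = x^9 + x^8 + x^4 + x + 1.
x^(93) mod f = x^9 + x^6 + x^4 + x^2.
x^(33) mod f = x^5 + x^4 + x^2 + x.
None equal 1, so x has full order 1023; f is primitive.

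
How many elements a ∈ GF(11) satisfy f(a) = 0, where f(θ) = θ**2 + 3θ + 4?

Evaluate at each of the 11 elements of GF(11):
f(0) = 4; f(1) = 8; f(2) = 3; f(3) = 0 → root; f(4) = 10; f(5) = 0 → root; f(6) = 3; f(7) = 8; f(8) = 4; f(9) = 2; f(10) = 2.
Roots: {3, 5}.

2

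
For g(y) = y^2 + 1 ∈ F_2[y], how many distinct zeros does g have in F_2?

1

Evaluate at each of the 2 elements of F_2:
g(0) = 1; g(1) = 0 → root.
Roots: {1}.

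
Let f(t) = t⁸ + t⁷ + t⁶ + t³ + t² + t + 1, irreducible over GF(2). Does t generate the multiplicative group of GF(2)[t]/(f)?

|GF(2^8)^×| = 2^8 − 1 = 255. Prime factorization: 255 = 3·5·17.
f is primitive ⇔ t has order 255 in GF(2)[t]/(f), i.e. t^(255/q) ≠ 1 for each prime q | 255.
t^(85) mod f = t⁵ + t⁴ + t³ + t² + 1.
t^(51) mod f = t⁶ + t³.
t^(15) mod f = t⁵ + t⁴ + t³ + t + 1.
None equal 1, so t has full order 255; f is primitive.

Yes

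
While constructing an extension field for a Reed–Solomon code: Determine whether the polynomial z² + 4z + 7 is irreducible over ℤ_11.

Yes

Write g(z) = z² + 4z + 7.
Check each element of ℤ_11 for a root: g(0)=7, g(1)=1, g(2)=8, g(3)=6, g(4)=6, g(5)=8, g(6)=1, g(7)=7, g(8)=4, g(9)=3, g(10)=4.
No roots. A degree-2 polynomial over a field with no linear factor is irreducible.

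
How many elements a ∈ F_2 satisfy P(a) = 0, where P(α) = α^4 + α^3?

Evaluate at each of the 2 elements of F_2:
P(0) = 0 → root; P(1) = 0 → root.
Roots: {0, 1}.

2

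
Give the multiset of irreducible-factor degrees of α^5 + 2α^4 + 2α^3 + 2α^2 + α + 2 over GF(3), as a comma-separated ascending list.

Write h(α) = α^5 + 2α^4 + 2α^3 + 2α^2 + α + 2.
Roots in GF(3): h(0) = 2; h(1) = 1; h(2) = 2.
Complete factorization: h(α) = (α^5 + 2α^4 + 2α^3 + 2α^2 + α + 2).
Factor degrees with multiplicity: 5 = 5.

5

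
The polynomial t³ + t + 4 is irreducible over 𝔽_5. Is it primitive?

No

Write f(t) = t³ + t + 4.
|GF(5^3)^×| = 5^3 − 1 = 124. Prime factorization: 124 = 2^2·31.
f is primitive ⇔ t has order 124 in GF(5)[t]/(f), i.e. t^(124/q) ≠ 1 for each prime q | 124.
t^(62) mod f = 1
t^(4) mod f = 4t² + t.
Since t^(62) = 1, the order of t divides 62 < 124; not primitive.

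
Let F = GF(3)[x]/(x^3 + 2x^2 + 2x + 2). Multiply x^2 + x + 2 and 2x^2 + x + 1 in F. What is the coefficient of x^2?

1

Multiply in GF(3)[x]: (x^2 + x + 2)·(2x^2 + x + 1) = 2x^4 + 2.
Reduce using x^3 ≡ x^2 + x + 1 (mod x^3 + 2x^2 + 2x + 2).
Reduced: x^2 + x + 1.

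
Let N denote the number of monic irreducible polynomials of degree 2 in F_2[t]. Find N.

x^(2^2) − x is the product of all monic irreducibles of degree dividing 2; Möbius inversion gives N = (1/2) Σ μ(2/d)·2^d.
Divisors of 2: 1, 2; μ(2/d) for each: -1, 1.
Σ = − 2^1 + 2^2 = 2.
N = 2/2 = 1.

1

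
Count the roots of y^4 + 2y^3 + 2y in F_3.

Write h(y) = y^4 + 2y^3 + 2y.
Evaluate at each of the 3 elements of F_3:
h(0) = 0 → root; h(1) = 2; h(2) = 0 → root.
Roots: {0, 2}.

2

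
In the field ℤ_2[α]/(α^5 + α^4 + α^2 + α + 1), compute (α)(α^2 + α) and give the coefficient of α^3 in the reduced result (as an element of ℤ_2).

1

Multiply in ℤ_2[α]: (α)·(α^2 + α) = α^3 + α^2.
Reduced: α^3 + α^2.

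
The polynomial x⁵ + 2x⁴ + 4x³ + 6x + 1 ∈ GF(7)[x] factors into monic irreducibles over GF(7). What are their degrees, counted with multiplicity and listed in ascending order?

1, 1, 1, 2

Write g(x) = x⁵ + 2x⁴ + 4x³ + 6x + 1.
Linear factors from roots: (x + 6), (x + 4).
Complete factorization: g(x) = (x + 6)·(x + 4)^2·(x² + 2x + 3).
Factor degrees with multiplicity: 1 + 1 + 1 + 2 = 5.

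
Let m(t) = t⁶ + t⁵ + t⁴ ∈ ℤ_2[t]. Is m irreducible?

No

Check for roots in ℤ_2: m(0) = 0 → root; m(1) = 1.
m(0) = 0, so (t) divides m(t); m is reducible.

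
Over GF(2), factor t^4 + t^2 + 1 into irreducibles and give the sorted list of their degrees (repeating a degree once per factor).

2, 2

Write g(t) = t^4 + t^2 + 1.
Roots in GF(2): g(0) = 1; g(1) = 1.
Complete factorization: g(t) = (t^2 + t + 1)^2.
Factor degrees with multiplicity: 2 + 2 = 4.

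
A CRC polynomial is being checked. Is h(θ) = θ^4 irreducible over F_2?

No

Check for roots in F_2: h(0) = 0 → root; h(1) = 1.
h(0) = 0, so (θ) divides h(θ); h is reducible.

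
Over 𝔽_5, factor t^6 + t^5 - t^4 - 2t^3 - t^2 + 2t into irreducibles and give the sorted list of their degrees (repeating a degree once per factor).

1, 1, 2, 2

Write f(t) = t^6 + t^5 - t^4 - 2t^3 - t^2 + 2t.
Roots in 𝔽_5: f(0) = 0 → root; f(1) = 0 → root; f(2) = 4; f(3) = 4; f(4) = 3.
Linear factors from roots: (t), (t - 1).
Complete factorization: f(t) = (t)·(t - 1)·(t^2 + 2)·(t^2 + 2t - 1).
Factor degrees with multiplicity: 1 + 1 + 2 + 2 = 6.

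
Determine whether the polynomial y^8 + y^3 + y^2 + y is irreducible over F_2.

Write f(y) = y^8 + y^3 + y^2 + y.
Check for roots in F_2: f(0) = 0 → root; f(1) = 0 → root.
f(0) = 0, so (y) divides f(y); f is reducible.

No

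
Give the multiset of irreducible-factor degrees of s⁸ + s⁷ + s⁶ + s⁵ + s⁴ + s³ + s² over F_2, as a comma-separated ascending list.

Write h(s) = s⁸ + s⁷ + s⁶ + s⁵ + s⁴ + s³ + s².
Roots in F_2: h(0) = 0 → root; h(1) = 1.
Linear factors from roots: (s).
Complete factorization: h(s) = (s)^2·(s³ + s + 1)·(s³ + s² + 1).
Factor degrees with multiplicity: 1 + 1 + 3 + 3 = 8.

1, 1, 3, 3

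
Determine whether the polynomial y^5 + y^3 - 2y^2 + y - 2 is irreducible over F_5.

Yes

Write m(y) = y^5 + y^3 - 2y^2 + y - 2.
Check for roots in F_5: m(0) = 3; m(1) = 4; m(2) = 2; m(3) = 3; m(4) = 3.
No roots, so no linear factors.
Degree-2 irreducible divisors: test the 10 monic irreducibles of degree 2 over GF(5).
None of them divide m (all give nonzero remainder).
No irreducible factor of degree ≤ 2 exists, so m is irreducible over GF(5).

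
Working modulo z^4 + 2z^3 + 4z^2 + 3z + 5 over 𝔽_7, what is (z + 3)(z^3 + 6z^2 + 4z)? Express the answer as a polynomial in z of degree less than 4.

Multiply in 𝔽_7[z]: (z + 3)·(z^3 + 6z^2 + 4z) = z^4 + 2z^3 + z^2 + 5z.
Reduce using z^4 ≡ 5z^3 + 3z^2 + 4z + 2 (mod z^4 + 2z^3 + 4z^2 + 3z + 5).
Reduced: 4z^2 + 2z + 2.

4z^2 + 2z + 2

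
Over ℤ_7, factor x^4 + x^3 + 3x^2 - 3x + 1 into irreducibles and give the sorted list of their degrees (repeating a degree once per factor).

Write g(x) = x^4 + x^3 + 3x^2 - 3x + 1.
Linear factors from roots: (x + 3), (x + 1).
Complete factorization: g(x) = (x + 1)·(x + 3)·(x^2 - 3x - 2).
Factor degrees with multiplicity: 1 + 1 + 2 = 4.

1, 1, 2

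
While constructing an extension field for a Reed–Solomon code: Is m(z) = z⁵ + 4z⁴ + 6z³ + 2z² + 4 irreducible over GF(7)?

Yes

Check for roots in GF(7): m(0) = 4; m(1) = 3; m(2) = 2; m(3) = 2; m(4) = 4; m(5) = 3; m(6) = 3.
No roots, so no linear factors.
Degree-2 irreducible divisors: test the 21 monic irreducibles of degree 2 over GF(7).
None of them divide m (all give nonzero remainder).
No irreducible factor of degree ≤ 2 exists, so m is irreducible over GF(7).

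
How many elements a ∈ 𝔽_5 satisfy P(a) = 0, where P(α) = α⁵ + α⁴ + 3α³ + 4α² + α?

Evaluate at each of the 5 elements of 𝔽_5:
P(0) = 0 → root; P(1) = 0 → root; P(2) = 0 → root; P(3) = 4; P(4) = 0 → root.
Roots: {0, 1, 2, 4}.

4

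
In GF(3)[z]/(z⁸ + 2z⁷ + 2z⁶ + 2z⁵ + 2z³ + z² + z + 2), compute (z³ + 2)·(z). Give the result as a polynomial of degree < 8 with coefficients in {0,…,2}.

Multiply in GF(3)[z]: (z³ + 2)·(z) = z⁴ + 2z.
Reduced: z⁴ + 2z.

z^4 + 2z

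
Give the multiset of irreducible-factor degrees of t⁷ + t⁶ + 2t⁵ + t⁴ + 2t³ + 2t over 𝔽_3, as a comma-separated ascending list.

Write h(t) = t⁷ + t⁶ + 2t⁵ + t⁴ + 2t³ + 2t.
Roots in 𝔽_3: h(0) = 0 → root; h(1) = 0 → root; h(2) = 1.
Linear factors from roots: (t), (t + 2).
Complete factorization: h(t) = (t)·(t + 2)·(t² + t + 2)·(t³ + t² + t + 2).
Factor degrees with multiplicity: 1 + 1 + 2 + 3 = 7.

1, 1, 2, 3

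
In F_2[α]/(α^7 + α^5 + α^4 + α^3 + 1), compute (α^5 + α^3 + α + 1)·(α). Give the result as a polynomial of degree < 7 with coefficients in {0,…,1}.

α^6 + α^4 + α^2 + α

Multiply in F_2[α]: (α^5 + α^3 + α + 1)·(α) = α^6 + α^4 + α^2 + α.
Reduced: α^6 + α^4 + α^2 + α.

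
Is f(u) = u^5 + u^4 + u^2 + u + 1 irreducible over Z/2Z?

Check for roots in Z/2Z: f(0) = 1; f(1) = 1.
No roots, so no linear factors.
Monic irreducibles of degree 2 over GF(2): u^2 + u + 1.
None of them divide f (all give nonzero remainder).
No irreducible factor of degree ≤ 2 exists, so f is irreducible over GF(2).

Yes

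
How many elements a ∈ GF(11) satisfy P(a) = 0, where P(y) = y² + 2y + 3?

Evaluate at each of the 11 elements of GF(11):
P(0) = 3; P(1) = 6; P(2) = 0 → root; P(3) = 7; P(4) = 5; P(5) = 5; P(6) = 7; P(7) = 0 → root; P(8) = 6; P(9) = 3; P(10) = 2.
Roots: {2, 7}.

2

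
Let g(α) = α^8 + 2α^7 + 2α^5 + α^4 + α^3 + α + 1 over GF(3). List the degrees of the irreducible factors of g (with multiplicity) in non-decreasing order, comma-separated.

1, 1, 2, 2, 2

Roots in GF(3): g(0) = 1; g(1) = 0 → root; g(2) = 0 → root.
Linear factors from roots: (α + 2), (α + 1).
Complete factorization: g(α) = (α + 1)·(α + 2)·(α^2 + 2α + 2)·(α^2 + 1)^2.
Factor degrees with multiplicity: 1 + 1 + 2 + 2 + 2 = 8.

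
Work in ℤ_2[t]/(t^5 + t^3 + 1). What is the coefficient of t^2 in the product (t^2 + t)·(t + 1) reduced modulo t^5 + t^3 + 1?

Multiply in ℤ_2[t]: (t^2 + t)·(t + 1) = t^3 + t.
Reduced: t^3 + t.

0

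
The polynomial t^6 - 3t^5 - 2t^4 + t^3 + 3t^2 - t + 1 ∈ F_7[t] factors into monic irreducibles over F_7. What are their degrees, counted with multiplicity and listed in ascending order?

Write f(t) = t^6 - 3t^5 - 2t^4 + t^3 + 3t^2 - t + 1.
Linear factors from roots: (t - 1).
Complete factorization: f(t) = (t - 1)·(t^2 + 3t - 2)·(t^3 + 2t^2 - t - 3).
Factor degrees with multiplicity: 1 + 2 + 3 = 6.

1, 2, 3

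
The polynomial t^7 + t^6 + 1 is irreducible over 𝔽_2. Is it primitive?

Yes

Write f(t) = t^7 + t^6 + 1.
|GF(2^7)^×| = 2^7 − 1 = 127. Prime factorization: 127 = 127.
f is primitive ⇔ t has order 127 in GF(2)[t]/(f), i.e. t^(127/q) ≠ 1 for each prime q | 127.
t^(1) mod f = t.
None equal 1, so t has full order 127; f is primitive.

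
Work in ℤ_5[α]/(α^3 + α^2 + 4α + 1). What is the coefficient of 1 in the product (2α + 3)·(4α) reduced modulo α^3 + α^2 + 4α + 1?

0

Multiply in ℤ_5[α]: (2α + 3)·(4α) = 3α^2 + 2α.
Reduced: 3α^2 + 2α.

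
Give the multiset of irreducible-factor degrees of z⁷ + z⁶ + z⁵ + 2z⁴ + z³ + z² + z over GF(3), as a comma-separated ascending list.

1, 1, 1, 1, 1, 2

Write h(z) = z⁷ + z⁶ + z⁵ + 2z⁴ + z³ + z² + z.
Roots in GF(3): h(0) = 0 → root; h(1) = 2; h(2) = 0 → root.
Linear factors from roots: (z), (z + 1).
Complete factorization: h(z) = (z)·(z + 1)^4·(z² + 1).
Factor degrees with multiplicity: 1 + 1 + 1 + 1 + 1 + 2 = 7.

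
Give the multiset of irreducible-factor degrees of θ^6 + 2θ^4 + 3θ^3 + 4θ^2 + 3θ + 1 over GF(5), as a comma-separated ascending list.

Write h(θ) = θ^6 + 2θ^4 + 3θ^3 + 4θ^2 + 3θ + 1.
Roots in GF(5): h(0) = 1; h(1) = 4; h(2) = 3; h(3) = 3; h(4) = 2.
Complete factorization: h(θ) = (θ^2 + 4θ + 1)·(θ^2 + 3θ + 4)^2.
Factor degrees with multiplicity: 2 + 2 + 2 = 6.

2, 2, 2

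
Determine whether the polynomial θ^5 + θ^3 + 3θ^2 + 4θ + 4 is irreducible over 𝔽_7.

Write P(θ) = θ^5 + θ^3 + 3θ^2 + 4θ + 4.
Check for roots in 𝔽_7: P(0) = 4; P(1) = 6; P(2) = 1; P(3) = 5; P(4) = 1; P(5) = 3; P(6) = 1.
No roots, so no linear factors.
Degree-2 irreducible divisors: test the 21 monic irreducibles of degree 2 over GF(7).
None of them divide P (all give nonzero remainder).
No irreducible factor of degree ≤ 2 exists, so P is irreducible over GF(7).

Yes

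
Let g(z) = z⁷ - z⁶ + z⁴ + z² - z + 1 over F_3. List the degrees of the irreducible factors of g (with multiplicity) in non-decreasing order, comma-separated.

Roots in F_3: g(0) = 1; g(1) = 2; g(2) = 2.
Complete factorization: g(z) = (z⁷ - z⁶ + z⁴ + z² - z + 1).
Factor degrees with multiplicity: 7 = 7.

7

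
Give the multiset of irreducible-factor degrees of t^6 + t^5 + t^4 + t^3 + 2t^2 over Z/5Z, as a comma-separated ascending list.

Write g(t) = t^6 + t^5 + t^4 + t^3 + 2t^2.
Roots in Z/5Z: g(0) = 0 → root; g(1) = 1; g(2) = 3; g(3) = 3; g(4) = 2.
Linear factors from roots: (t).
Complete factorization: g(t) = (t)^2·(t^2 - 2t - 2)·(t^2 - 2t - 1).
Factor degrees with multiplicity: 1 + 1 + 2 + 2 = 6.

1, 1, 2, 2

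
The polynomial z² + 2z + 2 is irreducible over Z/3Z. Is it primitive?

Write f(z) = z² + 2z + 2.
|GF(3^2)^×| = 3^2 − 1 = 8. Prime factorization: 8 = 2^3.
f is primitive ⇔ z has order 8 in GF(3)[z]/(f), i.e. z^(8/q) ≠ 1 for each prime q | 8.
z^(4) mod f = 2.
None equal 1, so z has full order 8; f is primitive.

Yes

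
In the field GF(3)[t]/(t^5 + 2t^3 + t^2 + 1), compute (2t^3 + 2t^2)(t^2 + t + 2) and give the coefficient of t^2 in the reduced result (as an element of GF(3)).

2

Multiply in GF(3)[t]: (2t^3 + 2t^2)·(t^2 + t + 2) = 2t^5 + t^4 + t^2.
Reduce using t^5 ≡ t^3 + 2t^2 + 2 (mod t^5 + 2t^3 + t^2 + 1).
Reduced: t^4 + 2t^3 + 2t^2 + 1.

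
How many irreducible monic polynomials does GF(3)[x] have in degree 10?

5880

By the necklace-counting formula, N_3(10) = (1/10) Σ_{d|10} μ(10/d)·3^d.
Divisors of 10: 1, 2, 5, 10; μ(10/d) for each: 1, -1, -1, 1.
Σ = 3^1 − 3^2 − 3^5 + 3^10 = 58800.
N = 58800/10 = 5880.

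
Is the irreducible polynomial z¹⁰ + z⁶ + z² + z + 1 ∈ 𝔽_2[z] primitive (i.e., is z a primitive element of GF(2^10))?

No

Write f(z) = z¹⁰ + z⁶ + z² + z + 1.
|GF(2^10)^×| = 2^10 − 1 = 1023. Prime factorization: 1023 = 3·11·31.
f is primitive ⇔ z has order 1023 in GF(2)[z]/(f), i.e. z^(1023/q) ≠ 1 for each prime q | 1023.
z^(341) mod f = 1
z^(93) mod f = z⁹ + z⁸ + z⁷ + z⁴ + z³ + z².
z^(33) mod f = z⁷ + z⁶ + z⁵ + z⁴ + z² + z.
Since z^(341) = 1, the order of z divides 341 < 1023; not primitive.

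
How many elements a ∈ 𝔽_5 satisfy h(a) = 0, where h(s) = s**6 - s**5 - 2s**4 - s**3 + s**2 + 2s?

Evaluate at each of the 5 elements of 𝔽_5:
h(0) = 0 → root; h(1) = 0 → root; h(2) = 0 → root; h(3) = 2; h(4) = 0 → root.
Roots: {0, 1, 2, 4}.

4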